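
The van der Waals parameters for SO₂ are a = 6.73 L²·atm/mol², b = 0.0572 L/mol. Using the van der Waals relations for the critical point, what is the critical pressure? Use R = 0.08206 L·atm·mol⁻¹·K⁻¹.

P_c ≈ 76.18 atm

For a van der Waals gas, P_c = a/(27b²).
P_c = 6.73/(27×(0.0572)²) = 6.73/0.088340 = 76.18 atm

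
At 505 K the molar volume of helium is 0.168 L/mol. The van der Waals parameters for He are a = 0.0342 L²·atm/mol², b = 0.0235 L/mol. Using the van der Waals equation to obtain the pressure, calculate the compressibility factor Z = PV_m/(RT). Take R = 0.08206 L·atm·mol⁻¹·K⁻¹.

Z ≈ 1.158

P = RT/(V_m − b) − a/V_m² = (0.08206)(505)/(0.168 − 0.0235) − 0.0342/(0.168)²
  = 41.440/0.14450 − 1.2117 = 286.78 − 1.2117 = 285.57 atm
Z = PV_m/(RT) = (285.57)(0.168)/((0.08206)(505)) = 47.976/41.440 = 1.158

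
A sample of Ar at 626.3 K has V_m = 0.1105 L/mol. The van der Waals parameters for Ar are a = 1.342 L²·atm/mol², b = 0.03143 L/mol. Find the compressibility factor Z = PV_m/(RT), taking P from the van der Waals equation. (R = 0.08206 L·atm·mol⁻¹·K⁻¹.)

P = RT/(V_m − b) − a/V_m² = (0.08206)(626.3)/(0.1105 − 0.03143) − 1.342/(0.1105)²
  = 51.394/0.079070 − 109.91 = 649.98 − 109.91 = 540.07 atm
Z = PV_m/(RT) = (540.07)(0.1105)/((0.08206)(626.3)) = 59.678/51.394 = 1.161

Z ≈ 1.161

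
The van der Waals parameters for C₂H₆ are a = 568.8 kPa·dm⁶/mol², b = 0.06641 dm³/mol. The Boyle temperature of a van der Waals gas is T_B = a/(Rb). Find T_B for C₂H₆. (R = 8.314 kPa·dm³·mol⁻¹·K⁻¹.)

For a van der Waals gas the second virial coefficient B₂ = b − a/(RT) vanishes at T_B = a/(Rb).
T_B = 568.8/(8.314×0.06641) = 568.8/0.55213 = 1030 K

T_B ≈ 1030 K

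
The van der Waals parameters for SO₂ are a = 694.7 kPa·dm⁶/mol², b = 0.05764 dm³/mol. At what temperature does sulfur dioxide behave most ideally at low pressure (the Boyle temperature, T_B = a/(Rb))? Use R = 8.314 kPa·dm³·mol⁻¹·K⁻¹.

For a van der Waals gas the second virial coefficient B₂ = b − a/(RT) vanishes at T_B = a/(Rb).
T_B = 694.7/(8.314×0.05764) = 694.7/0.47922 = 1450 K

T_B ≈ 1450 K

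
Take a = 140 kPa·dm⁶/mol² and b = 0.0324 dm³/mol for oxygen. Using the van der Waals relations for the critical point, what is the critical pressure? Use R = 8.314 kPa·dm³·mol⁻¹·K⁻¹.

P_c ≈ 4939 kPa

For a van der Waals gas, P_c = a/(27b²).
P_c = 140/(27×(0.0324)²) = 140/0.028344 = 4939 kPa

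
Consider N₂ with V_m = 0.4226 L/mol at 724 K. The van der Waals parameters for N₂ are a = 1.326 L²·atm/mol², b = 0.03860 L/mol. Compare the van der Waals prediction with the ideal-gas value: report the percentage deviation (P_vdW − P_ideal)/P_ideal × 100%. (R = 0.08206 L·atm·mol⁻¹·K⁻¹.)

Ideal: P_ideal = RT/V_m = (0.08206)(724)/0.4226 = 140.586 atm
vdW: P = RT/(V_m − b) − a/V_m² = 59.4114/0.384000 − 1.326/0.178591 = 154.717 − 7.42479 = 147.292 atm
% deviation = (147.292 − 140.586)/140.586 × 100% = 4.77%

4.77 %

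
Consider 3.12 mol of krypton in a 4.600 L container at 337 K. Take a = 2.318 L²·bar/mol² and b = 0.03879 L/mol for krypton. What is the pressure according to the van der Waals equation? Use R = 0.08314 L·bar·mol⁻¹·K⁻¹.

P = nRT/(V − nb) − a n²/V²
nRT/(V − nb) = (3.12)(0.08314)(337)/(4.600 − 3.12×0.03879) = 87.417/4.4790 = 19.517 bar
a n²/V² = (2.318)(3.12)²/(4.600)² = 1.0664 bar
P = 19.517 − 1.0664 = 18.45 bar

P ≈ 18.45 bar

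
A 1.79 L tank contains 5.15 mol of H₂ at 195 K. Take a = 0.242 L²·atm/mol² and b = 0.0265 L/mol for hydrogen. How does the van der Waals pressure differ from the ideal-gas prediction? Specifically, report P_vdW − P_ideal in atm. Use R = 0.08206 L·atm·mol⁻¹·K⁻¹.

Ideal: P_ideal = nRT/V = (5.15)(0.08206)(195)/1.79 = 46.0384 atm
vdW: P = nRT/(V − nb) − a n²/V² = 82.4088/1.65353 − 6.41845/3.20410 = 49.8381 − 2.00320 = 47.8349 atm
ΔP = 47.8349 − 46.0384 = 1.797 atm

ΔP ≈ 1.797 atm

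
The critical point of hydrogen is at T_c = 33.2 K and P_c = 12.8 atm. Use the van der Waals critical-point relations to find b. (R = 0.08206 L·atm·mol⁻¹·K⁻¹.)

b ≈ 0.02661 L/mol

From T_c = 8a/(27Rb) and P_c = a/(27b²): b = R T_c/(8 P_c).
b = (0.08206)(33.2)/(8×12.8) = 2.7244/102.40 = 0.02661 L/mol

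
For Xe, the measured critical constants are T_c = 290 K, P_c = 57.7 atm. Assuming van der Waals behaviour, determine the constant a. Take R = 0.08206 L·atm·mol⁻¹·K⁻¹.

From T_c = 8a/(27Rb) and P_c = a/(27b²): a = 27 R² T_c²/(64 P_c).
a = 27×(0.08206)²×(290)²/(64×57.7) = 15291/3692.8 = 4.141 L²·atm/mol²

a ≈ 4.141 L²·atm/mol²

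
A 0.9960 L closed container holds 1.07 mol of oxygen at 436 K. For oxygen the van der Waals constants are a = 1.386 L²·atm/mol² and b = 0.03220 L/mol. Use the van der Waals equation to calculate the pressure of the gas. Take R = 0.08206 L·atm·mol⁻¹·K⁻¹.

P ≈ 38.21 atm

P = nRT/(V − nb) − a n²/V²
nRT/(V − nb) = (1.07)(0.08206)(436)/(0.9960 − 1.07×0.03220) = 38.283/0.96155 = 39.814 atm
a n²/V² = (1.386)(1.07)²/(0.9960)² = 1.5996 atm
P = 39.814 − 1.5996 = 38.21 atm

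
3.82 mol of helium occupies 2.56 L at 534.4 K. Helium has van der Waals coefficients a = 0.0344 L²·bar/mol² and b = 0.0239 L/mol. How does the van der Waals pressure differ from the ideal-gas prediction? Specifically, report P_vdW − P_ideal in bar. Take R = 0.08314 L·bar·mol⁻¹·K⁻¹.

Ideal: P_ideal = nRT/V = (3.82)(0.08314)(534.4)/2.56 = 66.2979 bar
vdW: P = nRT/(V − nb) − a n²/V² = 169.723/2.46870 − 0.501979/6.55360 = 68.7499 − 0.0765959 = 68.6733 bar
ΔP = 68.6733 − 66.2979 = 2.375 bar

ΔP ≈ 2.375 bar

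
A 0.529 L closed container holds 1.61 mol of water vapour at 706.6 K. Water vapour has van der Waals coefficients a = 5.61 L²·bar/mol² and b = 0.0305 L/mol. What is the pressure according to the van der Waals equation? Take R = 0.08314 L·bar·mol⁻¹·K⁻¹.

P ≈ 145.1 bar

P = nRT/(V − nb) − a n²/V²
nRT/(V − nb) = (1.61)(0.08314)(706.6)/(0.529 − 1.61×0.0305) = 94.582/0.47990 = 197.09 bar
a n²/V² = (5.61)(1.61)²/(0.529)² = 51.964 bar
P = 197.09 − 51.964 = 145.1 bar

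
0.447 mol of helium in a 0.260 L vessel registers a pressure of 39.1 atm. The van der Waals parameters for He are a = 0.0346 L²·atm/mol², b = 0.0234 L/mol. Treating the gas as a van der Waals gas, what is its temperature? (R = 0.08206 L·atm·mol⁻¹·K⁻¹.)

T ≈ 266.7 K

T = (P + a n²/V²)(V − nb)/(nR)
P + a n²/V² = 39.1 + (0.0346)(0.447)²/(0.260)² = 39.202 atm
V − nb = 0.260 − (0.447)(0.0234) = 0.24954 L
T = (39.202)(0.24954)/((0.447)(0.08206)) = 266.7 K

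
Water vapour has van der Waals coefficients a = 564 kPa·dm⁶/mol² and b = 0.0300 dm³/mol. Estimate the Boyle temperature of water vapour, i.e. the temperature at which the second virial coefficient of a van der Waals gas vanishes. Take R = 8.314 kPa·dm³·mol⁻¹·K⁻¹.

T_B ≈ 2261 K

For a van der Waals gas the second virial coefficient B₂ = b − a/(RT) vanishes at T_B = a/(Rb).
T_B = 564/(8.314×0.0300) = 564/0.24942 = 2261 K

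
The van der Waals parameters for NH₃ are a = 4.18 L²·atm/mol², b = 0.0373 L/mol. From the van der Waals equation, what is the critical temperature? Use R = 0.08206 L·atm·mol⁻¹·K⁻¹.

T_c ≈ 404.6 K

For a van der Waals gas, T_c = 8a/(27Rb).
T_c = 8×4.18/(27×0.08206×0.0373) = 33.440/0.082643 = 404.6 K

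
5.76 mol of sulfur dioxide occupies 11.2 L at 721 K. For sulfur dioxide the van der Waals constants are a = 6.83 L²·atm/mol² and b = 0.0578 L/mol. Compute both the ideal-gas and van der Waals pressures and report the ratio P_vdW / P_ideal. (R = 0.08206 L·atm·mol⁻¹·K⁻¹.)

P_vdW / P_ideal ≈ 0.9713

Ideal: P_ideal = nRT/V = (5.76)(0.08206)(721)/11.2 = 30.4278 atm
vdW: P = nRT/(V − nb) − a n²/V² = 340.792/10.8671 − 226.603/125.440 = 31.3600 − 1.80647 = 29.5535 atm
Ratio = 29.5535/30.4278 = 0.9713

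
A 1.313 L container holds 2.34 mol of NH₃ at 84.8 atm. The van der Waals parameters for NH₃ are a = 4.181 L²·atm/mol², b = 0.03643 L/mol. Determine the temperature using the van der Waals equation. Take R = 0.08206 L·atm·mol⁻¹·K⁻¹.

T = (P + a n²/V²)(V − nb)/(nR)
P + a n²/V² = 84.8 + (4.181)(2.34)²/(1.313)² = 98.080 atm
V − nb = 1.313 − (2.34)(0.03643) = 1.2278 L
T = (98.080)(1.2278)/((2.34)(0.08206)) = 627.1 K

T ≈ 627.1 K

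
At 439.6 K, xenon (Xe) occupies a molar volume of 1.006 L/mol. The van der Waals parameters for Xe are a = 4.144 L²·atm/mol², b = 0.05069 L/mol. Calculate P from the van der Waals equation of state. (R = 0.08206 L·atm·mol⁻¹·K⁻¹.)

P = RT/(V_m − b) − a/V_m²
RT/(V_m − b) = (0.08206)(439.6)/(1.006 − 0.05069) = 36.074/0.95531 = 37.762 atm
a/V_m² = 4.144/(1.006)² = 4.0947 atm
P = 37.762 − 4.0947 = 33.67 atm

P ≈ 33.67 atm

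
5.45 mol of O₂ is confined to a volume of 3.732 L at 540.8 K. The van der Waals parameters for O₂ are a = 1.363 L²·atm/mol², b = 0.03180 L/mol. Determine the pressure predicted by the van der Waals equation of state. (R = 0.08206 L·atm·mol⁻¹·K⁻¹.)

P ≈ 65.06 atm

P = nRT/(V − nb) − a n²/V²
nRT/(V − nb) = (5.45)(0.08206)(540.8)/(3.732 − 5.45×0.03180) = 241.86/3.5587 = 67.963 atm
a n²/V² = (1.363)(5.45)²/(3.732)² = 2.9067 atm
P = 67.963 − 2.9067 = 65.06 atm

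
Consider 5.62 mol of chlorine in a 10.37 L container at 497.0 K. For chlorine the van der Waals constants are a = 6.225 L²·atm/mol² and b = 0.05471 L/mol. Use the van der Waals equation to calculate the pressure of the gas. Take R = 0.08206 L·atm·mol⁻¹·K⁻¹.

P ≈ 20.95 atm

P = nRT/(V − nb) − a n²/V²
nRT/(V − nb) = (5.62)(0.08206)(497.0)/(10.37 − 5.62×0.05471) = 229.21/10.063 = 22.778 atm
a n²/V² = (6.225)(5.62)²/(10.37)² = 1.8283 atm
P = 22.778 − 1.8283 = 20.95 atm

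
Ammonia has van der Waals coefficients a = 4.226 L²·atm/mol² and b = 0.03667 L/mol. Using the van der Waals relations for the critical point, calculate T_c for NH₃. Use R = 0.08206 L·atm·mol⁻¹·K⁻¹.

T_c ≈ 416.1 K

For a van der Waals gas, T_c = 8a/(27Rb).
T_c = 8×4.226/(27×0.08206×0.03667) = 33.808/0.081247 = 416.1 K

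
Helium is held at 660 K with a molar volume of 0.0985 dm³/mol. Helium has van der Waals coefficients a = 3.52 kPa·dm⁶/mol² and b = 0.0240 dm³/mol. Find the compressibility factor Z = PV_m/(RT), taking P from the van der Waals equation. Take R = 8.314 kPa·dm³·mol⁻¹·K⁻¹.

Z ≈ 1.316

P = RT/(V_m − b) − a/V_m² = (8.314)(660)/(0.0985 − 0.0240) − 3.52/(0.0985)²
  = 5487.2/0.074500 − 362.80 = 73654 − 362.80 = 73291 kPa
Z = PV_m/(RT) = (73291)(0.0985)/((8.314)(660)) = 7219.2/5487.2 = 1.316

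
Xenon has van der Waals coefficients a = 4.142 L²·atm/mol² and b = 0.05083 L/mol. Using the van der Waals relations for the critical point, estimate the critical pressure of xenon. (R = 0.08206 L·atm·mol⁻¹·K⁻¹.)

For a van der Waals gas, P_c = a/(27b²).
P_c = 4.142/(27×(0.05083)²) = 4.142/0.069760 = 59.38 atm

P_c ≈ 59.38 atm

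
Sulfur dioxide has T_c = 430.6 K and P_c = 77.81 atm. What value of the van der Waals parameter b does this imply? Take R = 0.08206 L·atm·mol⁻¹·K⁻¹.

From T_c = 8a/(27Rb) and P_c = a/(27b²): b = R T_c/(8 P_c).
b = (0.08206)(430.6)/(8×77.81) = 35.335/622.48 = 0.05676 L/mol

b ≈ 0.05676 L/mol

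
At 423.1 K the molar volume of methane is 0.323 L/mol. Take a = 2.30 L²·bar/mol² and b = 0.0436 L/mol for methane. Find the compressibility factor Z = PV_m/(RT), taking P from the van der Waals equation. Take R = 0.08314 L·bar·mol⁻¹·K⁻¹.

Z ≈ 0.9536

P = RT/(V_m − b) − a/V_m² = (0.08314)(423.1)/(0.323 − 0.0436) − 2.30/(0.323)²
  = 35.177/0.27940 − 22.046 = 125.90 − 22.046 = 103.85 bar
Z = PV_m/(RT) = (103.85)(0.323)/((0.08314)(423.1)) = 33.544/35.177 = 0.9536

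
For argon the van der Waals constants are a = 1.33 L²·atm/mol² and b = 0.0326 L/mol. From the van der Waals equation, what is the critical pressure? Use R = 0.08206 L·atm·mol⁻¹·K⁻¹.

P_c ≈ 46.35 atm

For a van der Waals gas, P_c = a/(27b²).
P_c = 1.33/(27×(0.0326)²) = 1.33/0.028695 = 46.35 atm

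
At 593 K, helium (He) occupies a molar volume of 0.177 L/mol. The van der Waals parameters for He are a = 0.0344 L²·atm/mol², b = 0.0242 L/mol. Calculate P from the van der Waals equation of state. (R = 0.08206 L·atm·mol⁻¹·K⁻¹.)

P = RT/(V_m − b) − a/V_m²
RT/(V_m − b) = (0.08206)(593)/(0.177 − 0.0242) = 48.662/0.15280 = 318.47 atm
a/V_m² = 0.0344/(0.177)² = 1.0980 atm
P = 318.47 − 1.0980 = 317.4 atm

P ≈ 317.4 atm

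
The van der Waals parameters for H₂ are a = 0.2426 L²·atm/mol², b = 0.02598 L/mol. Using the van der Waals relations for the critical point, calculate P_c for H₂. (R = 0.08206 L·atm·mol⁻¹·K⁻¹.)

For a van der Waals gas, P_c = a/(27b²).
P_c = 0.2426/(27×(0.02598)²) = 0.2426/0.018224 = 13.31 atm

P_c ≈ 13.31 atm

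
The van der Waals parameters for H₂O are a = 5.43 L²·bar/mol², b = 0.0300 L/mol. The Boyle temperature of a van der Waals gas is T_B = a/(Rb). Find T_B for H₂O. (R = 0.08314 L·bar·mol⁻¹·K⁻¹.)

T_B ≈ 2177 K

For a van der Waals gas the second virial coefficient B₂ = b − a/(RT) vanishes at T_B = a/(Rb).
T_B = 5.43/(0.08314×0.0300) = 5.43/0.0024942 = 2177 K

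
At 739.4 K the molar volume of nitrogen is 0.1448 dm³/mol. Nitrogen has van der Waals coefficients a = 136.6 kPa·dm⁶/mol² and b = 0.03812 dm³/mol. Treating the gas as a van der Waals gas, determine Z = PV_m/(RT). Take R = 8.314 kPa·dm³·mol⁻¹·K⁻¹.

Z ≈ 1.204

P = RT/(V_m − b) − a/V_m² = (8.314)(739.4)/(0.1448 − 0.03812) − 136.6/(0.1448)²
  = 6147.4/0.10668 − 6515.0 = 57625 − 6515.0 = 51110 kPa
Z = PV_m/(RT) = (51110)(0.1448)/((8.314)(739.4)) = 7400.7/6147.4 = 1.204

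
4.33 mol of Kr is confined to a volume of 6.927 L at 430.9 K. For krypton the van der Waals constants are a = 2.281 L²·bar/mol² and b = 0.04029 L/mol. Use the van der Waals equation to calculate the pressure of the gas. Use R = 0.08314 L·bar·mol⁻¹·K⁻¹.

P = nRT/(V − nb) − a n²/V²
nRT/(V − nb) = (4.33)(0.08314)(430.9)/(6.927 − 4.33×0.04029) = 155.12/6.7525 = 22.972 bar
a n²/V² = (2.281)(4.33)²/(6.927)² = 0.89127 bar
P = 22.972 − 0.89127 = 22.08 bar

P ≈ 22.08 bar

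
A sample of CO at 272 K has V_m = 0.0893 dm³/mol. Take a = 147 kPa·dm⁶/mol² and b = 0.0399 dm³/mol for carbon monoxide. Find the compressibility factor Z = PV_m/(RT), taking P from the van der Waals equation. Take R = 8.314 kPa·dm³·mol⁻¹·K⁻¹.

P = RT/(V_m − b) − a/V_m² = (8.314)(272)/(0.0893 − 0.0399) − 147/(0.0893)²
  = 2261.4/0.049400 − 18434 = 45777 − 18434 = 27343 kPa
Z = PV_m/(RT) = (27343)(0.0893)/((8.314)(272)) = 2441.7/2261.4 = 1.080

Z ≈ 1.080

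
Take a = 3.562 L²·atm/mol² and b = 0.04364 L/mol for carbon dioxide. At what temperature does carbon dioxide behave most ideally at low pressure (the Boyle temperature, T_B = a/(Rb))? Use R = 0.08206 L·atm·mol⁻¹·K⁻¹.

T_B ≈ 994.7 K

For a van der Waals gas the second virial coefficient B₂ = b − a/(RT) vanishes at T_B = a/(Rb).
T_B = 3.562/(0.08206×0.04364) = 3.562/0.0035811 = 994.7 K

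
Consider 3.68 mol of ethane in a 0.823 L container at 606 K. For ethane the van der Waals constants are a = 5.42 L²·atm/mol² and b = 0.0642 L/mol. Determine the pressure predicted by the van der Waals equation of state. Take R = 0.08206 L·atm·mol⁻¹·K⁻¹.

P ≈ 203.5 atm

P = nRT/(V − nb) − a n²/V²
nRT/(V − nb) = (3.68)(0.08206)(606)/(0.823 − 3.68×0.0642) = 183.00/0.58674 = 311.89 atm
a n²/V² = (5.42)(3.68)²/(0.823)² = 108.37 atm
P = 311.89 − 108.37 = 203.5 atm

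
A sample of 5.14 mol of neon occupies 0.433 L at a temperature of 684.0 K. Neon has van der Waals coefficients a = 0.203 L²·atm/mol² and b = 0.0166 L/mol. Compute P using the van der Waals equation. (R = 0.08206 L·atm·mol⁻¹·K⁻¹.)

P ≈ 801.2 atm

P = nRT/(V − nb) − a n²/V²
nRT/(V − nb) = (5.14)(0.08206)(684.0)/(0.433 − 5.14×0.0166) = 288.50/0.34768 = 829.79 atm
a n²/V² = (0.203)(5.14)²/(0.433)² = 28.605 atm
P = 829.79 − 28.605 = 801.2 atm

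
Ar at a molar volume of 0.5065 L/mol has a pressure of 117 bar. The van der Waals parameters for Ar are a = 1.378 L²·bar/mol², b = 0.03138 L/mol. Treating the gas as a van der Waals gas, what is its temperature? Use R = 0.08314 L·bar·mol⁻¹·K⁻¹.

T ≈ 699.3 K

T = (P + a/V_m²)(V_m − b)/R
P + a/V_m² = 117 + 1.378/(0.5065)² = 122.37 bar
V_m − b = 0.5065 − 0.03138 = 0.47512 L/mol
T = (122.37)(0.47512)/0.08314 = 699.3 K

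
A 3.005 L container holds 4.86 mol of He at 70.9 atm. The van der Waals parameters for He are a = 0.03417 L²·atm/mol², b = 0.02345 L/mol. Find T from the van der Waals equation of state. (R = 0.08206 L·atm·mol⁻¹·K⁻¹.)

T ≈ 514.6 K

T = (P + a n²/V²)(V − nb)/(nR)
P + a n²/V² = 70.9 + (0.03417)(4.86)²/(3.005)² = 70.989 atm
V − nb = 3.005 − (4.86)(0.02345) = 2.8910 L
T = (70.989)(2.8910)/((4.86)(0.08206)) = 514.6 K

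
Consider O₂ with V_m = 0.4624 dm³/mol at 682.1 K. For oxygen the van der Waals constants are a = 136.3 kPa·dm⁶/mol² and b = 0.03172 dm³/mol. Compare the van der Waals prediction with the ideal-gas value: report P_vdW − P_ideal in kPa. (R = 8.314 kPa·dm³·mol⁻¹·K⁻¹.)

Ideal: P_ideal = RT/V_m = (8.314)(682.1)/0.4624 = 12264.2 kPa
vdW: P = RT/(V_m − b) − a/V_m² = 5670.98/0.430680 − 136.3/0.213814 = 13167.5 − 637.470 = 12530.0 kPa
ΔP = 12530.0 − 12264.2 = 266 kPa

ΔP ≈ 266 kPa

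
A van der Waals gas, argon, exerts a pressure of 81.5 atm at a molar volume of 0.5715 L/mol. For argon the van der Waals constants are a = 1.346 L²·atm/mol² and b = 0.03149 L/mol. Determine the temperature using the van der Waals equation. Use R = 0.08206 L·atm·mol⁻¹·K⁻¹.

T = (P + a/V_m²)(V_m − b)/R
P + a/V_m² = 81.5 + 1.346/(0.5715)² = 85.621 atm
V_m − b = 0.5715 − 0.03149 = 0.54001 L/mol
T = (85.621)(0.54001)/0.08206 = 563.4 K

T ≈ 563.4 K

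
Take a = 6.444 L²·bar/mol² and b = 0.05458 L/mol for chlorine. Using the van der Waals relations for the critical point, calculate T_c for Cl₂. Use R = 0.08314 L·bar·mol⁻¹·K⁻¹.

For a van der Waals gas, T_c = 8a/(27Rb).
T_c = 8×6.444/(27×0.08314×0.05458) = 51.552/0.12252 = 420.8 K

T_c ≈ 420.8 K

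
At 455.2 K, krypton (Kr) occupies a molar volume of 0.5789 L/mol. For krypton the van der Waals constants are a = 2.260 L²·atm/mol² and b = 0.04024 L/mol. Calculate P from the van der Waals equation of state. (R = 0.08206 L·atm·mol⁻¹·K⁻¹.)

P ≈ 62.60 atm

P = RT/(V_m − b) − a/V_m²
RT/(V_m − b) = (0.08206)(455.2)/(0.5789 − 0.04024) = 37.354/0.53866 = 69.346 atm
a/V_m² = 2.260/(0.5789)² = 6.7437 atm
P = 69.346 − 6.7437 = 62.60 atm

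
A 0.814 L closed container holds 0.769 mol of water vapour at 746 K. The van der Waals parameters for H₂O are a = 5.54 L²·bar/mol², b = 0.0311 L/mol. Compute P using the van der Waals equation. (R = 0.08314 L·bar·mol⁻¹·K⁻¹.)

P ≈ 55.42 bar

P = nRT/(V − nb) − a n²/V²
nRT/(V − nb) = (0.769)(0.08314)(746)/(0.814 − 0.769×0.0311) = 47.695/0.79008 = 60.367 bar
a n²/V² = (5.54)(0.769)²/(0.814)² = 4.9444 bar
P = 60.367 − 4.9444 = 55.42 bar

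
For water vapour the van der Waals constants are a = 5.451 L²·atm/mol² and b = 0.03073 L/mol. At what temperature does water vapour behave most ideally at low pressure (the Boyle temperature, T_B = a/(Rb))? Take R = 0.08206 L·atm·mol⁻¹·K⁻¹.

T_B ≈ 2162 K

For a van der Waals gas the second virial coefficient B₂ = b − a/(RT) vanishes at T_B = a/(Rb).
T_B = 5.451/(0.08206×0.03073) = 5.451/0.0025217 = 2162 K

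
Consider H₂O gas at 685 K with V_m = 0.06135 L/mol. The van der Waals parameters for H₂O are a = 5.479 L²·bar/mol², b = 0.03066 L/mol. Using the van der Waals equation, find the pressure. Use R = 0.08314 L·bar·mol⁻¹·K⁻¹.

P = RT/(V_m − b) − a/V_m²
RT/(V_m − b) = (0.08314)(685)/(0.06135 − 0.03066) = 56.951/0.030690 = 1855.7 bar
a/V_m² = 5.479/(0.06135)² = 1455.7 bar
P = 1855.7 − 1455.7 = 400.0 bar

P ≈ 400.0 bar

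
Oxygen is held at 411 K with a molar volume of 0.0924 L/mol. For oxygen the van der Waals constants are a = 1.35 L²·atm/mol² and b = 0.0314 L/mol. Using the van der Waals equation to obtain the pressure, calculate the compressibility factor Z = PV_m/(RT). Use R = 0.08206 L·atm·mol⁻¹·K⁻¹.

Z ≈ 1.082

P = RT/(V_m − b) − a/V_m² = (0.08206)(411)/(0.0924 − 0.0314) − 1.35/(0.0924)²
  = 33.727/0.061000 − 158.12 = 552.90 − 158.12 = 394.78 atm
Z = PV_m/(RT) = (394.78)(0.0924)/((0.08206)(411)) = 36.478/33.727 = 1.082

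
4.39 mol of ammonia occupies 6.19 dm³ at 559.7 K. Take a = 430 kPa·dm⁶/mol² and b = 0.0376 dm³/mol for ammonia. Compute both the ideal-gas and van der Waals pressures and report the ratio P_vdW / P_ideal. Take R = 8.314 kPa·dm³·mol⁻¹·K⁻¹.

Ideal: P_ideal = nRT/V = (4.39)(8.314)(559.7)/6.19 = 3300.19 kPa
vdW: P = nRT/(V − nb) − a n²/V² = 20428.2/6.02494 − 8287.00/38.3161 = 3390.61 − 216.280 = 3174.33 kPa
Ratio = 3174.33/3300.19 = 0.9619

P_vdW / P_ideal ≈ 0.9619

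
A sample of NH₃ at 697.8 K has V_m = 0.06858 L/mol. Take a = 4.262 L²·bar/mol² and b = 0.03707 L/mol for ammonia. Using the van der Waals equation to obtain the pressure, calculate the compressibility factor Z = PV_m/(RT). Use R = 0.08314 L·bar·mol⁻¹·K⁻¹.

Z ≈ 1.105

P = RT/(V_m − b) − a/V_m² = (0.08314)(697.8)/(0.06858 − 0.03707) − 4.262/(0.06858)²
  = 58.015/0.031510 − 906.19 = 1841.2 − 906.19 = 935.0 bar
Z = PV_m/(RT) = (935.0)(0.06858)/((0.08314)(697.8)) = 64.122/58.015 = 1.105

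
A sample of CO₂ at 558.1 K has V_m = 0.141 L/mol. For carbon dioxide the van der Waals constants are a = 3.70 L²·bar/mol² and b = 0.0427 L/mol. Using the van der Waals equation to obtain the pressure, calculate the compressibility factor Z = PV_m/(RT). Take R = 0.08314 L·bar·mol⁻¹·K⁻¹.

P = RT/(V_m − b) − a/V_m² = (0.08314)(558.1)/(0.141 − 0.0427) − 3.70/(0.141)²
  = 46.400/0.098300 − 186.11 = 472.02 − 186.11 = 285.91 bar
Z = PV_m/(RT) = (285.91)(0.141)/((0.08314)(558.1)) = 40.313/46.400 = 0.8688

Z ≈ 0.8688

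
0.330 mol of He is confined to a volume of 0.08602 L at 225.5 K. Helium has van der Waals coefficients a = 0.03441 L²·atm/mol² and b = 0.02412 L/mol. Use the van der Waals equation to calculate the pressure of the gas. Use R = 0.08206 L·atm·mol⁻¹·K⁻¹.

P = nRT/(V − nb) − a n²/V²
nRT/(V − nb) = (0.330)(0.08206)(225.5)/(0.08602 − 0.330×0.02412) = 6.1065/0.078060 = 78.228 atm
a n²/V² = (0.03441)(0.330)²/(0.08602)² = 0.50642 atm
P = 78.228 − 0.50642 = 77.72 atm

P ≈ 77.72 atm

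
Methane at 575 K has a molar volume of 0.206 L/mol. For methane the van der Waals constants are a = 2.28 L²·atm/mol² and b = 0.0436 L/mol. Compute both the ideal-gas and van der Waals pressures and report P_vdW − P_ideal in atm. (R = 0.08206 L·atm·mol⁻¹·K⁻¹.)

ΔP ≈ 7.77 atm

Ideal: P_ideal = RT/V_m = (0.08206)(575)/0.206 = 229.051 atm
vdW: P = RT/(V_m − b) − a/V_m² = 47.1845/0.162400 − 2.28/0.0424360 = 290.545 − 53.7280 = 236.817 atm
ΔP = 236.817 − 229.051 = 7.77 atm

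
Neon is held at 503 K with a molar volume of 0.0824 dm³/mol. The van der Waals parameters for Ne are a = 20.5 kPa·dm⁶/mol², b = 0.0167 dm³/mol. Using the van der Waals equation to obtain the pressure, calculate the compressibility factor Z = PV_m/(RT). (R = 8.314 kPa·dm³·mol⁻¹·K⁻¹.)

P = RT/(V_m − b) − a/V_m² = (8.314)(503)/(0.0824 − 0.0167) − 20.5/(0.0824)²
  = 4181.9/0.065700 − 3019.3 = 63651 − 3019.3 = 60632 kPa
Z = PV_m/(RT) = (60632)(0.0824)/((8.314)(503)) = 4996.1/4181.9 = 1.195

Z ≈ 1.195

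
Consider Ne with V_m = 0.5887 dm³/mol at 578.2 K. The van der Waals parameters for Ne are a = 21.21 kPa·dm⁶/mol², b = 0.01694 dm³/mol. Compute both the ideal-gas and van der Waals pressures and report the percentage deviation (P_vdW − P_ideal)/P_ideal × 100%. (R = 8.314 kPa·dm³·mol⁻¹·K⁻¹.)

Ideal: P_ideal = RT/V_m = (8.314)(578.2)/0.5887 = 8165.71 kPa
vdW: P = RT/(V_m − b) − a/V_m² = 4807.15/0.571760 − 21.21/0.346568 = 8407.64 − 61.2001 = 8346.44 kPa
% deviation = (8346.44 − 8165.71)/8165.71 × 100% = 2.21%

2.21 %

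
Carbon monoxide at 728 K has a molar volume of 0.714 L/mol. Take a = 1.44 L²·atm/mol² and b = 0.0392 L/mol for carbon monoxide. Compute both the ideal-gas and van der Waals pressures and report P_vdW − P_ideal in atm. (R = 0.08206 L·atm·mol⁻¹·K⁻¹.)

Ideal: P_ideal = RT/V_m = (0.08206)(728)/0.714 = 83.6690 atm
vdW: P = RT/(V_m − b) − a/V_m² = 59.7397/0.674800 − 1.44/0.509796 = 88.5295 − 2.82466 = 85.7048 atm
ΔP = 85.7048 − 83.6690 = 2.036 atm

ΔP ≈ 2.036 atm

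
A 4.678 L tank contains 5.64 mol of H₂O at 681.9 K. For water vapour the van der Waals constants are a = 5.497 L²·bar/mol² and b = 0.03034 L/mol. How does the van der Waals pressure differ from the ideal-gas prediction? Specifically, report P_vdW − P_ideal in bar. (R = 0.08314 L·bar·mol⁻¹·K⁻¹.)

Ideal: P_ideal = nRT/V = (5.64)(0.08314)(681.9)/4.678 = 68.3517 bar
vdW: P = nRT/(V − nb) − a n²/V² = 319.749/4.50688 − 174.857/21.8837 = 70.9469 − 7.99029 = 62.9566 bar
ΔP = 62.9566 − 68.3517 = -5.395 bar

ΔP ≈ -5.395 bar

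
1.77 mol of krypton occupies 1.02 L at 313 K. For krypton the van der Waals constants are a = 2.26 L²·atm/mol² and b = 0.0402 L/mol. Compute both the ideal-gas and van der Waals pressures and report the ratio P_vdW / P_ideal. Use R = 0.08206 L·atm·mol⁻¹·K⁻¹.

Ideal: P_ideal = nRT/V = (1.77)(0.08206)(313)/1.02 = 44.5706 atm
vdW: P = nRT/(V − nb) − a n²/V² = 45.4621/0.948846 − 7.08035/1.04040 = 47.9130 − 6.80541 = 41.1076 atm
Ratio = 41.1076/44.5706 = 0.9223

P_vdW / P_ideal ≈ 0.9223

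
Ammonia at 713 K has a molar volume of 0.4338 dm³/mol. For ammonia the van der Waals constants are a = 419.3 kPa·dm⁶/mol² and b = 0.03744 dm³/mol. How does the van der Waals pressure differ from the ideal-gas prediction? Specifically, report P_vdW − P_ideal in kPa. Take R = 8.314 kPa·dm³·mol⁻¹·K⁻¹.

ΔP ≈ -937 kPa

Ideal: P_ideal = RT/V_m = (8.314)(713)/0.4338 = 13665.0 kPa
vdW: P = RT/(V_m − b) − a/V_m² = 5927.88/0.396360 − 419.3/0.188182 = 14955.8 − 2228.16 = 12727.6 kPa
ΔP = 12727.6 − 13665.0 = -937 kPa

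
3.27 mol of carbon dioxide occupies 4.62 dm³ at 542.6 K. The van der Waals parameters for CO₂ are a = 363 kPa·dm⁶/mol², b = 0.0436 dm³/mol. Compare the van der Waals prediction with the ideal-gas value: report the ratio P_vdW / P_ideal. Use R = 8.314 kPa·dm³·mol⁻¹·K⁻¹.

Ideal: P_ideal = nRT/V = (3.27)(8.314)(542.6)/4.62 = 3192.98 kPa
vdW: P = nRT/(V − nb) − a n²/V² = 14751.5/4.47743 − 3881.52/21.3444 = 3294.64 − 181.852 = 3112.79 kPa
Ratio = 3112.79/3192.98 = 0.9749

P_vdW / P_ideal ≈ 0.9749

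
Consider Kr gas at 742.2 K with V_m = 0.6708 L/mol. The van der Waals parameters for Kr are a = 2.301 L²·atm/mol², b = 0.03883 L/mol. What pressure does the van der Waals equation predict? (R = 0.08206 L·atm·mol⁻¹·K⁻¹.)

P ≈ 91.26 atm

P = RT/(V_m − b) − a/V_m²
RT/(V_m − b) = (0.08206)(742.2)/(0.6708 − 0.03883) = 60.905/0.63197 = 96.373 atm
a/V_m² = 2.301/(0.6708)² = 5.1136 atm
P = 96.373 − 5.1136 = 91.26 atm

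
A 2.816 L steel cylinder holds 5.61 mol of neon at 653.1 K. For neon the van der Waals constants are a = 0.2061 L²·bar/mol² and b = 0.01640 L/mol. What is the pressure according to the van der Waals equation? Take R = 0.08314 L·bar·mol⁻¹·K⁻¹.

P ≈ 111.0 bar

P = nRT/(V − nb) − a n²/V²
nRT/(V − nb) = (5.61)(0.08314)(653.1)/(2.816 − 5.61×0.01640) = 304.62/2.7240 = 111.83 bar
a n²/V² = (0.2061)(5.61)²/(2.816)² = 0.81797 bar
P = 111.83 − 0.81797 = 111.0 bar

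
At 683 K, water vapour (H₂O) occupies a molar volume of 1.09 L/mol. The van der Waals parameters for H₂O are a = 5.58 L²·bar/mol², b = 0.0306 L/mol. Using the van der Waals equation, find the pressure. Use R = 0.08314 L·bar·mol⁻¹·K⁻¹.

P ≈ 48.90 bar

P = RT/(V_m − b) − a/V_m²
RT/(V_m − b) = (0.08314)(683)/(1.09 − 0.0306) = 56.785/1.0594 = 53.601 bar
a/V_m² = 5.58/(1.09)² = 4.6966 bar
P = 53.601 − 4.6966 = 48.90 bar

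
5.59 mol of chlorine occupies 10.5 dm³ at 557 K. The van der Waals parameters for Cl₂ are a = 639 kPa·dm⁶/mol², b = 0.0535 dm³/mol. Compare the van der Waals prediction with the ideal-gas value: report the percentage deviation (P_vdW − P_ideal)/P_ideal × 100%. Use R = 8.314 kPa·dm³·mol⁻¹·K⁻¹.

-4.41 %

Ideal: P_ideal = nRT/V = (5.59)(8.314)(557)/10.5 = 2465.40 kPa
vdW: P = nRT/(V − nb) − a n²/V² = 25886.7/10.2009 − 19967.5/110.250 = 2537.69 − 181.111 = 2356.58 kPa
% deviation = (2356.58 − 2465.40)/2465.40 × 100% = -4.41%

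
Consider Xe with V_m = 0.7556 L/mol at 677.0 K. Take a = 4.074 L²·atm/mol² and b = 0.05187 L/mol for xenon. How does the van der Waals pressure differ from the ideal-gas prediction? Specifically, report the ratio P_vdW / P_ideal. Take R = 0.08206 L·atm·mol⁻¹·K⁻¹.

P_vdW / P_ideal ≈ 0.9767

Ideal: P_ideal = RT/V_m = (0.08206)(677.0)/0.7556 = 73.5238 atm
vdW: P = RT/(V_m − b) − a/V_m² = 55.5546/0.703730 − 4.074/0.570931 = 78.9431 − 7.13571 = 71.8074 atm
Ratio = 71.8074/73.5238 = 0.9767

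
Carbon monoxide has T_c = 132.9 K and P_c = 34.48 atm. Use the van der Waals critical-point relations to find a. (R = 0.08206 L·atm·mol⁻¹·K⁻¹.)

From T_c = 8a/(27Rb) and P_c = a/(27b²): a = 27 R² T_c²/(64 P_c).
a = 27×(0.08206)²×(132.9)²/(64×34.48) = 3211.3/2206.7 = 1.455 L²·atm/mol²

a ≈ 1.455 L²·atm/mol²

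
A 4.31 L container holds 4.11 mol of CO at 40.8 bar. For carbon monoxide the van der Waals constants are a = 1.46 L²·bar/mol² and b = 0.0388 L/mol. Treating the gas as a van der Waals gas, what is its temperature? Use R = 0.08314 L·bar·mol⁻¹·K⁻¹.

T ≈ 511.7 K

T = (P + a n²/V²)(V − nb)/(nR)
P + a n²/V² = 40.8 + (1.46)(4.11)²/(4.31)² = 42.128 bar
V − nb = 4.31 − (4.11)(0.0388) = 4.1505 L
T = (42.128)(4.1505)/((4.11)(0.08314)) = 511.7 K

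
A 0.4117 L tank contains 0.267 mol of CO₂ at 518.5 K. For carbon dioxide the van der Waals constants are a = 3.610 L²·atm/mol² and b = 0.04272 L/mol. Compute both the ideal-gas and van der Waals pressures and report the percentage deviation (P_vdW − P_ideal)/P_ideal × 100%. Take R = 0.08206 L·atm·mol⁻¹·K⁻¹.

Ideal: P_ideal = nRT/V = (0.267)(0.08206)(518.5)/0.4117 = 27.5937 atm
vdW: P = nRT/(V − nb) − a n²/V² = 11.3603/0.400294 − 0.257353/0.169497 = 28.3799 − 1.51833 = 26.8616 atm
% deviation = (26.8616 − 27.5937)/27.5937 × 100% = -2.65%

-2.65 %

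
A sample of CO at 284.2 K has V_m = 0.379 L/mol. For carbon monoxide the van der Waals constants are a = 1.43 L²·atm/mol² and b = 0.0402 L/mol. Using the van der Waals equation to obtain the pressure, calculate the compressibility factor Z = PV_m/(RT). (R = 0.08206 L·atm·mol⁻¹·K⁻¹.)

Z ≈ 0.9569

P = RT/(V_m − b) − a/V_m² = (0.08206)(284.2)/(0.379 − 0.0402) − 1.43/(0.379)²
  = 23.321/0.33880 − 9.9554 = 68.834 − 9.9554 = 58.879 atm
Z = PV_m/(RT) = (58.879)(0.379)/((0.08206)(284.2)) = 22.315/23.321 = 0.9569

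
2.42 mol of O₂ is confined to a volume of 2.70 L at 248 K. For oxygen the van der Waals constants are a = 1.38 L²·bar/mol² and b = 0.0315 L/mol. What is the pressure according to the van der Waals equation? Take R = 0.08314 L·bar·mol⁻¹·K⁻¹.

P ≈ 17.91 bar

P = nRT/(V − nb) − a n²/V²
nRT/(V − nb) = (2.42)(0.08314)(248)/(2.70 − 2.42×0.0315) = 49.897/2.6238 = 19.017 bar
a n²/V² = (1.38)(2.42)²/(2.70)² = 1.1086 bar
P = 19.017 − 1.1086 = 17.91 bar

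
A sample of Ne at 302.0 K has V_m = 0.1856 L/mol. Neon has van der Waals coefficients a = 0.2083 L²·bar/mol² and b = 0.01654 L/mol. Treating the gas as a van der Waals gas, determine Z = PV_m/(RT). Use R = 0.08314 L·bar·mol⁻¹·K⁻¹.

P = RT/(V_m − b) − a/V_m² = (0.08314)(302.0)/(0.1856 − 0.01654) − 0.2083/(0.1856)²
  = 25.108/0.16906 − 6.0469 = 148.52 − 6.0469 = 142.47 bar
Z = PV_m/(RT) = (142.47)(0.1856)/((0.08314)(302.0)) = 26.442/25.108 = 1.053

Z ≈ 1.053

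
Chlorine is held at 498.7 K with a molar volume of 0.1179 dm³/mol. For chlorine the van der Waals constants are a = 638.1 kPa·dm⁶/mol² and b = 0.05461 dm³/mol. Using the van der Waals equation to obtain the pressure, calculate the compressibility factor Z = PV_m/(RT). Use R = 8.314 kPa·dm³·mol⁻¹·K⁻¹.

P = RT/(V_m − b) − a/V_m² = (8.314)(498.7)/(0.1179 − 0.05461) − 638.1/(0.1179)²
  = 4146.2/0.063290 − 45905 = 65511 − 45905 = 19606 kPa
Z = PV_m/(RT) = (19606)(0.1179)/((8.314)(498.7)) = 2311.5/4146.2 = 0.5575

Z ≈ 0.5575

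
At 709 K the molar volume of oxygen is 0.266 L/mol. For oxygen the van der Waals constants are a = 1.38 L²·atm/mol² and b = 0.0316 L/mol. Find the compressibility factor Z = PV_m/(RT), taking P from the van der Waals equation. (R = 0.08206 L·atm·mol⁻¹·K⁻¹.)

P = RT/(V_m − b) − a/V_m² = (0.08206)(709)/(0.266 − 0.0316) − 1.38/(0.266)²
  = 58.181/0.23440 − 19.504 = 248.21 − 19.504 = 228.71 atm
Z = PV_m/(RT) = (228.71)(0.266)/((0.08206)(709)) = 60.837/58.181 = 1.046

Z ≈ 1.046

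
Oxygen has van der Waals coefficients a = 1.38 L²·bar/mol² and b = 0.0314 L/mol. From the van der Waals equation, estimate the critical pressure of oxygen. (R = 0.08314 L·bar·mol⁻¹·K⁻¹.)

For a van der Waals gas, P_c = a/(27b²).
P_c = 1.38/(27×(0.0314)²) = 1.38/0.026621 = 51.84 bar

P_c ≈ 51.84 bar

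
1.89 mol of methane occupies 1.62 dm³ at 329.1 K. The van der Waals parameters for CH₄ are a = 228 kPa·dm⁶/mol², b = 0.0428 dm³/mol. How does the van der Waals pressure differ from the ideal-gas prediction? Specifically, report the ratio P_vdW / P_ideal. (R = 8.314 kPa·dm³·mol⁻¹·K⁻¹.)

Ideal: P_ideal = nRT/V = (1.89)(8.314)(329.1)/1.62 = 3192.16 kPa
vdW: P = nRT/(V − nb) − a n²/V² = 5171.30/1.53911 − 814.439/2.62440 = 3359.93 − 310.333 = 3049.60 kPa
Ratio = 3049.60/3192.16 = 0.9553

P_vdW / P_ideal ≈ 0.9553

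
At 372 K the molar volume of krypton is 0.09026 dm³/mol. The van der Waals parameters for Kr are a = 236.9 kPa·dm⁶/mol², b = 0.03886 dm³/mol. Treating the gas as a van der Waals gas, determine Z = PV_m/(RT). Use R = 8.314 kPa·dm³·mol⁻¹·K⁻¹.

P = RT/(V_m − b) − a/V_m² = (8.314)(372)/(0.09026 − 0.03886) − 236.9/(0.09026)²
  = 3092.8/0.051400 − 29079 = 60171 − 29079 = 31092 kPa
Z = PV_m/(RT) = (31092)(0.09026)/((8.314)(372)) = 2806.4/3092.8 = 0.9074

Z ≈ 0.9074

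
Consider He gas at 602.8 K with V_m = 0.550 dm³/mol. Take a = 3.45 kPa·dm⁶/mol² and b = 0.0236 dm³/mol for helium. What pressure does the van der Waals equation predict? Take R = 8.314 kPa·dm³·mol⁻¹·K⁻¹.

P = RT/(V_m − b) − a/V_m²
RT/(V_m − b) = (8.314)(602.8)/(0.550 − 0.0236) = 5011.7/0.52640 = 9520.7 kPa
a/V_m² = 3.45/(0.550)² = 11.405 kPa
P = 9520.7 − 11.405 = 9509 kPa

P ≈ 9509 kPa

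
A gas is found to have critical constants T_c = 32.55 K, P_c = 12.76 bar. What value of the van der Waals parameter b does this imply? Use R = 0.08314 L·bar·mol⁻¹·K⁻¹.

From T_c = 8a/(27Rb) and P_c = a/(27b²): b = R T_c/(8 P_c).
b = (0.08314)(32.55)/(8×12.76) = 2.7062/102.08 = 0.02651 L/mol

b ≈ 0.02651 L/mol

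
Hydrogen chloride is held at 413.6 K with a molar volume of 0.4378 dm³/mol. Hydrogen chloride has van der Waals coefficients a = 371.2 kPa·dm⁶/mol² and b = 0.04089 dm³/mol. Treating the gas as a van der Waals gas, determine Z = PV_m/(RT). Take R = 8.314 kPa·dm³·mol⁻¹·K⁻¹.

Z ≈ 0.8565

P = RT/(V_m − b) − a/V_m² = (8.314)(413.6)/(0.4378 − 0.04089) − 371.2/(0.4378)²
  = 3438.7/0.39691 − 1936.7 = 8663.7 − 1936.7 = 6727.0 kPa
Z = PV_m/(RT) = (6727.0)(0.4378)/((8.314)(413.6)) = 2945.1/3438.7 = 0.8565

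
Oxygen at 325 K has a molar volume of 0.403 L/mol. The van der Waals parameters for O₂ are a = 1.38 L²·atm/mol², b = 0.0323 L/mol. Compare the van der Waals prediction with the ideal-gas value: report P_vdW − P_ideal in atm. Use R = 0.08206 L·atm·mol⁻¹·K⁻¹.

ΔP ≈ -2.731 atm

Ideal: P_ideal = RT/V_m = (0.08206)(325)/0.403 = 66.1774 atm
vdW: P = RT/(V_m − b) − a/V_m² = 26.6695/0.370700 − 1.38/0.162409 = 71.9436 − 8.49707 = 63.4465 atm
ΔP = 63.4465 − 66.1774 = -2.731 atm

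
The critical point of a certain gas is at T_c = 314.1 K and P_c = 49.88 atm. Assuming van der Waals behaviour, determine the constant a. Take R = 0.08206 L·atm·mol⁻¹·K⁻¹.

From T_c = 8a/(27Rb) and P_c = a/(27b²): a = 27 R² T_c²/(64 P_c).
a = 27×(0.08206)²×(314.1)²/(64×49.88) = 17938/3192.3 = 5.619 L²·atm/mol²

a ≈ 5.619 L²·atm/mol²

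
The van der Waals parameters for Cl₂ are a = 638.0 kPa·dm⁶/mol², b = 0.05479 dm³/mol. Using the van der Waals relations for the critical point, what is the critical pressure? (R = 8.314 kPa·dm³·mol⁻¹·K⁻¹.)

For a van der Waals gas, P_c = a/(27b²).
P_c = 638.0/(27×(0.05479)²) = 638.0/0.081052 = 7871 kPa

P_c ≈ 7871 kPa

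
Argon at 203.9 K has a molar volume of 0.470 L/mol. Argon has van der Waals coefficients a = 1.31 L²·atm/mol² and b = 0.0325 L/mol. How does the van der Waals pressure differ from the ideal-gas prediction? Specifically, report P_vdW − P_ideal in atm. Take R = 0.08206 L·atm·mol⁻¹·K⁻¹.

Ideal: P_ideal = RT/V_m = (0.08206)(203.9)/0.470 = 35.6001 atm
vdW: P = RT/(V_m − b) − a/V_m² = 16.7320/0.437500 − 1.31/0.220900 = 38.2446 − 5.93029 = 32.3143 atm
ΔP = 32.3143 − 35.6001 = -3.286 atm

ΔP ≈ -3.286 atm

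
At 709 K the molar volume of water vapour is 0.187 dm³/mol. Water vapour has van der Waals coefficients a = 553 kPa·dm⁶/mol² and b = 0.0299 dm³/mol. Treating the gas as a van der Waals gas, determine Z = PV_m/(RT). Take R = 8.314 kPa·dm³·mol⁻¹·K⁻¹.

Z ≈ 0.6886

P = RT/(V_m − b) − a/V_m² = (8.314)(709)/(0.187 − 0.0299) − 553/(0.187)²
  = 5894.6/0.15710 − 15814 = 37521 − 15814 = 21707 kPa
Z = PV_m/(RT) = (21707)(0.187)/((8.314)(709)) = 4059.2/5894.6 = 0.6886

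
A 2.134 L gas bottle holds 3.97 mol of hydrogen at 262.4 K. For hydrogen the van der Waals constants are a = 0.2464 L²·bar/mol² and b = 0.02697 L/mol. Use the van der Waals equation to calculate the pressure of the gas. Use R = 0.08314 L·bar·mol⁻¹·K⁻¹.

P ≈ 41.88 bar

P = nRT/(V − nb) − a n²/V²
nRT/(V − nb) = (3.97)(0.08314)(262.4)/(2.134 − 3.97×0.02697) = 86.609/2.0269 = 42.730 bar
a n²/V² = (0.2464)(3.97)²/(2.134)² = 0.85277 bar
P = 42.730 − 0.85277 = 41.88 bar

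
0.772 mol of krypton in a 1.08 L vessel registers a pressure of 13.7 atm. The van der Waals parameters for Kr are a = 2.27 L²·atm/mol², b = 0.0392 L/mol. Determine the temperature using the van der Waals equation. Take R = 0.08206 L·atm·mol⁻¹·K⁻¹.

T ≈ 246.2 K

T = (P + a n²/V²)(V − nb)/(nR)
P + a n²/V² = 13.7 + (2.27)(0.772)²/(1.08)² = 14.860 atm
V − nb = 1.08 − (0.772)(0.0392) = 1.0497 L
T = (14.860)(1.0497)/((0.772)(0.08206)) = 246.2 K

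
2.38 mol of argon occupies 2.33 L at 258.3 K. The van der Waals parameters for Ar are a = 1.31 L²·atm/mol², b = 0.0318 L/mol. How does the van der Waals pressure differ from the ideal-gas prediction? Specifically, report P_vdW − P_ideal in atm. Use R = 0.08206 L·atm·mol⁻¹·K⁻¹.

ΔP ≈ -0.640 atm

Ideal: P_ideal = nRT/V = (2.38)(0.08206)(258.3)/2.33 = 21.6509 atm
vdW: P = nRT/(V − nb) − a n²/V² = 50.4467/2.25432 − 7.42036/5.42890 = 22.3778 − 1.36683 = 21.0110 atm
ΔP = 21.0110 − 21.6509 = -0.640 atm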